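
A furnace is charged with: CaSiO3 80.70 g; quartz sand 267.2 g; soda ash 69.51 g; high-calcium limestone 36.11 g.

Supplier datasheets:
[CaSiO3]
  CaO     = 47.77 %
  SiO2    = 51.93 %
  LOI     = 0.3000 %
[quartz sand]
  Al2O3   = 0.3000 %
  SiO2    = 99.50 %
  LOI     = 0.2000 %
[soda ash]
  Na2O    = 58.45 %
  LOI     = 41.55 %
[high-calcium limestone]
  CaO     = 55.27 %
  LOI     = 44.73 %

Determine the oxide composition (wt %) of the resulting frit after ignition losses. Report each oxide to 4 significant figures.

Intermediates are shown, with 4-significant-figure rounding, alongside each step; the working math keeps exact precision in every operation; every reported figure sees exactly one rounding. All derived quantities are computed from the weighed amounts on 407.7 g of glass at full precision (four oxide percentages, the totals, ignition loss, glass mass, yield) as written in the problem or answer text.
Mass of each oxide from the mix:
  CaO: 80.70·0.4777 + 36.11·0.5527 = 58.51 g
  Al2O3: 267.2·0.003000 = 0.8016 g
  SiO2: 80.70·0.5193 + 267.2·0.9950 = 307.8 g
  Na2O: 69.51·0.5845 = 40.63 g
LOI: 80.70·0.003000 + 267.2·0.002000 + 69.51·0.4155 + 36.11·0.4473 = 45.81 g
Resulting glass, batch − LOI: 453.5 − 45.81 = 407.7 g (= Σ oxide masses)
percent share: oxide ÷ glass, ×100

Glass mass = 407.7 g (batch 453.5 − LOI 45.81).
Composition: CaO 14.35%, Al2O3 0.1966%, SiO2 75.49%, Na2O 9.965%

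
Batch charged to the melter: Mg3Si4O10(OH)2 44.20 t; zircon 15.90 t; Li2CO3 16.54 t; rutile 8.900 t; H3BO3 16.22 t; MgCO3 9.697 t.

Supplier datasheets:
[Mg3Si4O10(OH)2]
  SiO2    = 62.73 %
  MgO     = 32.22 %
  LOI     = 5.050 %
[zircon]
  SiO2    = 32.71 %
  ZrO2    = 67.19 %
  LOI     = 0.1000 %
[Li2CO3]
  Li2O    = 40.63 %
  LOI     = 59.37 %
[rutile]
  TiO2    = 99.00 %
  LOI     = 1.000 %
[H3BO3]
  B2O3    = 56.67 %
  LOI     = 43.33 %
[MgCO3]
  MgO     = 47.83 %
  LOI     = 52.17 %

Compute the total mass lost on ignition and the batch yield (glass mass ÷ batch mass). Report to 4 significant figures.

LOI loss = 24.24 t; glass = 87.21 t; yield = 78.25%

Every computation holds exact precision through every step — working values are printed, rounded to 4 significant digits, in the printout; every reported number is rounded once only. The derived quantities (the totals, the yield, ignition loss, six oxide percentages, glass mass) are recomputed from the weighed amounts on 87.21 t of glass in full float precision exactly as printed in question or answer.
Material-by-material LOI:
  Mg3Si4O10(OH)2: 44.20 × 0.05050 = 2.232 t
  zircon: 15.90 × 0.001000 = 0.01590 t
  Li2CO3: 16.54 × 0.5937 = 9.820 t
  rutile: 8.900 × 0.01000 = 0.08900 t
  H3BO3: 16.22 × 0.4333 = 7.028 t
  MgCO3: 9.697 × 0.5217 = 5.059 t
Total LOI = 24.24 t
Glass = batch − LOI = 111.5 − 24.24 = 87.21 t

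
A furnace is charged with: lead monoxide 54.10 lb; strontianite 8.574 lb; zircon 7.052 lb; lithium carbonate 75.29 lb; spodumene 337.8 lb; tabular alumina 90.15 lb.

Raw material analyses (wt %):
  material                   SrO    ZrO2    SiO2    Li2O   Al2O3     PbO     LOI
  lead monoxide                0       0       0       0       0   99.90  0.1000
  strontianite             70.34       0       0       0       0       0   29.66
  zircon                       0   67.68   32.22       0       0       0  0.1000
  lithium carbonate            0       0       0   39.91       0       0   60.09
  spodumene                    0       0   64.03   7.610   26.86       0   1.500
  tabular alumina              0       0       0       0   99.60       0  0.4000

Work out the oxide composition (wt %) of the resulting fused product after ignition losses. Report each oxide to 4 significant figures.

Values along the way are displayed, rounded to 4 significant figures, in the printout; each numeric step holds full float precision at every stage; each reported number is rounded only once; derived quantities, which include glass mass, ignition loss, totals, the six compositions, yield, are carried in full precision, precisely as stated by the question or the answer, from the batch weights at 519.7 lb of glass.
Oxide masses out of the charge:
  SrO: 8.574·0.7034 = 6.031 lb
  ZrO2: 7.052·0.6768 = 4.773 lb
  SiO2: 7.052·0.3222 + 337.8·0.6403 = 218.6 lb
  Li2O: 75.29·0.3991 + 337.8·0.07610 = 55.75 lb
  Al2O3: 337.8·0.2686 + 90.15·0.9960 = 180.5 lb
  PbO: 54.10·0.9990 = 54.05 lb
LOI: 54.10·0.001000 + 8.574·0.2966 + 7.052·0.001000 + 75.29·0.6009 + 337.8·0.01500 + 90.15·0.004000 = 53.27 lb
batch − LOI leaves glass = 573.0 − 53.27 = 519.7 lb (= the summed oxide contributions)
percent by weight: oxide/glass ×100

Glass mass = 519.7 lb (batch 573.0 − LOI 53.27).
Composition: SrO 1.160%, ZrO2 0.9184%, SiO2 42.06%, Li2O 10.73%, Al2O3 34.74%, PbO 10.40%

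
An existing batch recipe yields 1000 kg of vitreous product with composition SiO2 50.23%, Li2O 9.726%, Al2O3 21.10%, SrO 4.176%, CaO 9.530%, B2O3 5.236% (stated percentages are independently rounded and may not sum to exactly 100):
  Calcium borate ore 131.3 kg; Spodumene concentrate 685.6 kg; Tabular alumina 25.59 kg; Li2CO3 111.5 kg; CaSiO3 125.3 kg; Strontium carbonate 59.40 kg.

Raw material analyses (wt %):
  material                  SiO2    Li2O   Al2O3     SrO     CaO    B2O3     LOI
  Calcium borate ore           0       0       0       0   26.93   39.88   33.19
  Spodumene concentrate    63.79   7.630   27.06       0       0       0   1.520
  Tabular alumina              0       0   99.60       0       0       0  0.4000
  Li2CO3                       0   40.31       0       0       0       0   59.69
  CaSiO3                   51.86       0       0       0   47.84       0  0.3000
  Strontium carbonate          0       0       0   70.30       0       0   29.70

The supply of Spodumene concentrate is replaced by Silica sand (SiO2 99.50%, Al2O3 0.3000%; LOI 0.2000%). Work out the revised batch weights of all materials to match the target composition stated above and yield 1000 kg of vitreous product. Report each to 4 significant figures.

Values along the way are printed, with 4-significant-digit rounding, between the steps — all internal work holds exact precision from first step to last — each reported value includes exactly one rounding; the derived quantities (net glass mass, totals, yield, the six compositions, LOI) are carried in exact precision using the weight values on 1000 kg of glass, as quoted within problem or answer.
Target oxide masses per 1000 kg vitreous product:
  SiO2: 50.23% × 1000 = 502.3 kg
  Li2O: 9.726% × 1000 = 97.26 kg
  Al2O3: 21.10% × 1000 = 211.0 kg
  SrO: 4.176% × 1000 = 41.76 kg
  CaO: 9.530% × 1000 = 95.30 kg
  B2O3: 5.236% × 1000 = 52.36 kg
Checking each oxide sum using the reported weights, relative to the basis at hand (every target is met by its sum net of answer rounding effects):
  SiO2: 439.5·0.9950 + 125.3·0.5186 = 502.3 kg (target 502.3 kg)
  Li2O: 241.3·0.4031 = 97.27 kg (target 97.26 kg)
  Al2O3: 439.5·0.003000 + 210.5·0.9960 = 211.0 kg (target 211.0 kg)
  SrO: 59.40·0.7030 = 41.76 kg (target 41.76 kg)
  CaO: 131.3·0.2693 + 125.3·0.4784 = 95.30 kg (target 95.30 kg)
  B2O3: 131.3·0.3988 = 52.36 kg (target 52.36 kg)
Glass-mass sanity pass: batch total minus LOI = 1000 kg (summing oxide targets gives 1000 kg; with the basis standing at 1000 kg — deltas are rounding alone).
Batch total: Σ batch = 1207 kg; LOI removed, Σ of batch·LOI: 207.3 kg; as yield: glass ÷ batch → 82.83%.

Revised batch per 1000 kg vitreous product:
  Calcium borate ore: 131.3 kg
  Silica sand: 439.5 kg
  Tabular alumina: 210.5 kg
  Li2CO3: 241.3 kg
  CaSiO3: 125.3 kg
  Strontium carbonate: 59.40 kg
Total batch = 1207 kg; LOI loss = 207.3 kg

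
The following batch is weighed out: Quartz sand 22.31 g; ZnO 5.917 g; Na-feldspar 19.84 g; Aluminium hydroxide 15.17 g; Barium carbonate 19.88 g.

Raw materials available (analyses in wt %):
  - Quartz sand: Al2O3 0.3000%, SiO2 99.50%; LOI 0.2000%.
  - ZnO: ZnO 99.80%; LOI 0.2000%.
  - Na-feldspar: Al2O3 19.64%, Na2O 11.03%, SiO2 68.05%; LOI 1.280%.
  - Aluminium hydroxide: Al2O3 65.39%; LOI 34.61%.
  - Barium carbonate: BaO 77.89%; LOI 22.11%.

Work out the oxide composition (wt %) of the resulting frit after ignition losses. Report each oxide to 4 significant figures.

Glass mass = 73.16 g (batch 83.12 − LOI 9.956).
Composition: ZnO 8.071%, Al2O3 18.98%, Na2O 2.991%, BaO 21.17%, SiO2 48.80%

All internal work keeps exact precision from start to finish — values along the way are shown, rounded to four significant figures, in the working; every reported result includes exactly one rounding; derived quantities (LOI, glass mass, the yield, the totals, the five compositions) are carried at full precision from the batch weights for 73.16 g of glass exactly as shown in problem or answer.
Mass of each oxide from the mix:
  ZnO: 5.917·0.9980 = 5.905 g
  Al2O3: 22.31·0.003000 + 19.84·0.1964 + 15.17·0.6539 = 13.88 g
  Na2O: 19.84·0.1103 = 2.188 g
  BaO: 19.88·0.7789 = 15.48 g
  SiO2: 22.31·0.9950 + 19.84·0.6805 = 35.70 g
LOI: 22.31·0.002000 + 5.917·0.002000 + 19.84·0.01280 + 15.17·0.3461 + 19.88·0.2211 = 9.956 g
Resulting glass, batch − LOI: 83.12 − 9.956 = 73.16 g (= Σ oxide masses)
percent by weight: oxide/glass ×100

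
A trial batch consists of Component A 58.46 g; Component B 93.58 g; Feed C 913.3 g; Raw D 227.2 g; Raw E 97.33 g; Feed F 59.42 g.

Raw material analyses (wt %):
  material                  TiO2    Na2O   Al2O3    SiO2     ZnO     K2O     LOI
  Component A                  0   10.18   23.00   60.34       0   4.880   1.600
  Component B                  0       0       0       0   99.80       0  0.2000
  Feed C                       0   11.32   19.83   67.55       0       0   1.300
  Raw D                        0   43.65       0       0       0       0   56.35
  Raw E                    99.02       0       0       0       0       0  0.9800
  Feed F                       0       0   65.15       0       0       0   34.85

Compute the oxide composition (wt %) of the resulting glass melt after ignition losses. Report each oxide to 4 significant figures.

All arithmetic carries full precision in all steps; intermediates are rounded to 4 significant figures as shown. Every reported value undergoes a single rounding — derived quantities are recomputed at full float precision (the totals, glass mass, six oxide percentages, ignition loss, yield) from the batch weights at 1287 g of glass, as they appear in question or answer.
Delivered oxide masses:
  TiO2: 97.33·0.9902 = 96.38 g
  Na2O: 58.46·0.1018 + 913.3·0.1132 + 227.2·0.4365 = 208.5 g
  Al2O3: 58.46·0.2300 + 913.3·0.1983 + 59.42·0.6515 = 233.3 g
  SiO2: 58.46·0.6034 + 913.3·0.6755 = 652.2 g
  ZnO: 93.58·0.9980 = 93.39 g
  K2O: 58.46·0.04880 = 2.853 g
LOI: 58.46·0.01600 + 93.58·0.002000 + 913.3·0.01300 + 227.2·0.5635 + 97.33·0.009800 + 59.42·0.3485 = 162.7 g
Resulting glass, batch − LOI: 1449 − 162.7 = 1287 g (equal to the oxide-mass sum)
each wt % is 100 × oxide ÷ glass

Glass mass = 1287 g (batch 1449 − LOI 162.7).
Composition: TiO2 7.491%, Na2O 16.21%, Al2O3 18.13%, SiO2 50.69%, ZnO 7.259%, K2O 0.2217%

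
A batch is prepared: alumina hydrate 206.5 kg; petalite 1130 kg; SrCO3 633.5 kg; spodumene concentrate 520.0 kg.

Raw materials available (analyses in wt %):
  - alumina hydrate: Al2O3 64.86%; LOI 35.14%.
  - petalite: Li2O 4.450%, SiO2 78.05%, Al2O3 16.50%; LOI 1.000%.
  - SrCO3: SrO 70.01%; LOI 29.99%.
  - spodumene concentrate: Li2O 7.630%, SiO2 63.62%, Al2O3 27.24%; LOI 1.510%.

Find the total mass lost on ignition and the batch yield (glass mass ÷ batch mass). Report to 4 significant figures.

The working math holds exact precision at every stage — rounding to four significant digits governs every in-between result as displayed. Each reported number receives exactly one rounding — the derived quantities are computed in full float precision (the four compositions, yield, glass mass, ignition loss, totals) starting from the weights per 2208 kg of glass, as set out in the question or the answer.
Loss on ignition, line by line:
  alumina hydrate: 206.5 × 0.3514 = 72.56 kg
  petalite: 1130 × 0.01000 = 11.30 kg
  SrCO3: 633.5 × 0.2999 = 190.0 kg
  spodumene concentrate: 520.0 × 0.01510 = 7.852 kg
Total LOI = 281.7 kg
Glass = batch − LOI = 2490 − 281.7 = 2208 kg

LOI loss = 281.7 kg; glass = 2208 kg; yield = 88.69%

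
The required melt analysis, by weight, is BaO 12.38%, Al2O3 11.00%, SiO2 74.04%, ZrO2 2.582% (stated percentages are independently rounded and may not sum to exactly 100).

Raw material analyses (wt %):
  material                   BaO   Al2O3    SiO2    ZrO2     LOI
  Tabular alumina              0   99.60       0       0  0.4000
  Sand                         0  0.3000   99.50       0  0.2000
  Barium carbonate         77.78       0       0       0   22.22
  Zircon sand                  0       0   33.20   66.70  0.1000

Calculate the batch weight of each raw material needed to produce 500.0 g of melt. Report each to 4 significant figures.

Each numeric step maintains exact precision in every operation; intermediates are printed (rounded to 4 significant figures) in the working — every reported result is rounded only once. Derived quantities (four oxide percentages, net glass mass, LOI, totals, the yield) are re-derived from the batch weights per 500.0 g of glass at full float precision, as quoted within question or answer.
Oxide-by-oxide targets in 500.0 g melt:
  BaO: 12.38% × 500.0 = 61.90 g
  Al2O3: 11.00% × 500.0 = 55.00 g
  SiO2: 74.04% × 500.0 = 370.2 g
  ZrO2: 2.582% × 500.0 = 12.91 g
Per-oxide balance check given the weights on record, against the basis in use (oxide sums agree with the targets exact up to rounding of places):
  BaO: 79.58·0.7778 = 61.90 g (target 61.90 g)
  Al2O3: 54.12·0.9960 + 365.6·0.003000 = 55.00 g (target 55.00 g)
  SiO2: 365.6·0.9950 + 19.36·0.3320 = 370.2 g (target 370.2 g)
  ZrO2: 19.36·0.6670 = 12.91 g (target 12.91 g)
Mass balance on the glass: batch total minus LOI = 500.0 g (oxide target masses add up to 500.0 g; stated basis 500.0 g — differing by rounding only).
Whole-batch sum: Σ batch = 518.7 g; loss to ignition Σ batch·LOI = 18.65 g; the yield ratio, glass ÷ batch: 96.40%.

Batch per 500.0 g melt:
  Tabular alumina: 54.12 g
  Sand: 365.6 g
  Barium carbonate: 79.58 g
  Zircon sand: 19.36 g
Total batch = 518.7 g; LOI loss = 18.65 g; yield = 96.40%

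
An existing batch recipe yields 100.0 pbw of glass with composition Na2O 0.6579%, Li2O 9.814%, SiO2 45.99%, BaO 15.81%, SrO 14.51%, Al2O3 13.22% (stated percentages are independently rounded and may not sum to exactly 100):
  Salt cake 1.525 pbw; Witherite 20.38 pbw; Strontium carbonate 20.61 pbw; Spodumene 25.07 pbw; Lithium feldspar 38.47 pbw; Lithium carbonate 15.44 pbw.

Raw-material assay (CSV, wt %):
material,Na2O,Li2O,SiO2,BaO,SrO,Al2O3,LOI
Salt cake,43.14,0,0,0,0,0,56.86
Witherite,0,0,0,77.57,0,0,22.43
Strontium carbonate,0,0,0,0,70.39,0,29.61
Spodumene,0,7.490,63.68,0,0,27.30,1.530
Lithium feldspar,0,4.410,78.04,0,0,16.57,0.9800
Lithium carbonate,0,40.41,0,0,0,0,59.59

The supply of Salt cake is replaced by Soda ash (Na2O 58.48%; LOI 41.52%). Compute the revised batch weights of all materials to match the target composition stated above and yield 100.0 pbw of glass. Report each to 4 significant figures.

All arithmetic maintains exact precision throughout; rounding to four significant figures extends to each working value as shown; a single rounding completes every reported number; the derived quantities, including six oxide percentages, the totals, the yield, ignition loss, glass mass, are computed using the weight values for 100.0 pbw of glass in exact precision as given in the problem or answer text.
The oxide mass targets at 100.0 pbw glass:
  Na2O: 0.6579% × 100.0 = 0.6579 pbw
  Li2O: 9.814% × 100.0 = 9.814 pbw
  SiO2: 45.99% × 100.0 = 45.99 pbw
  BaO: 15.81% × 100.0 = 15.81 pbw
  SrO: 14.51% × 100.0 = 14.51 pbw
  Al2O3: 13.22% × 100.0 = 13.22 pbw
Per-oxide balance check per the reported batch figures, relative to the basis at hand (oxide sums agree with the targets up to rounding of the answer):
  Na2O: 1.125·0.5848 = 0.6579 pbw (target 0.6579 pbw)
  Li2O: 25.07·0.07490 + 38.47·0.04410 + 15.44·0.4041 = 9.814 pbw (target 9.814 pbw)
  SiO2: 25.07·0.6368 + 38.47·0.7804 = 45.99 pbw (target 45.99 pbw)
  BaO: 20.38·0.7757 = 15.81 pbw (target 15.81 pbw)
  SrO: 20.61·0.7039 = 14.51 pbw (target 14.51 pbw)
  Al2O3: 25.07·0.2730 + 38.47·0.1657 = 13.22 pbw (target 13.22 pbw)
Glass-mass bookkeeping: total charge less LOI = 99.99 pbw (summing oxide targets gives 100.0 pbw; the stated basis being 100.0 pbw — any gap is answer rounding).
Adding the batch up: Σ batch = 121.1 pbw; the LOI term Σ batch·LOI equals 21.10 pbw; yield, glass over the total, = 82.57%.

Revised batch per 100.0 pbw glass:
  Soda ash: 1.125 pbw
  Witherite: 20.38 pbw
  Strontium carbonate: 20.61 pbw
  Spodumene: 25.07 pbw
  Lithium feldspar: 38.47 pbw
  Lithium carbonate: 15.44 pbw
Total batch = 121.1 pbw; LOI loss = 21.10 pbw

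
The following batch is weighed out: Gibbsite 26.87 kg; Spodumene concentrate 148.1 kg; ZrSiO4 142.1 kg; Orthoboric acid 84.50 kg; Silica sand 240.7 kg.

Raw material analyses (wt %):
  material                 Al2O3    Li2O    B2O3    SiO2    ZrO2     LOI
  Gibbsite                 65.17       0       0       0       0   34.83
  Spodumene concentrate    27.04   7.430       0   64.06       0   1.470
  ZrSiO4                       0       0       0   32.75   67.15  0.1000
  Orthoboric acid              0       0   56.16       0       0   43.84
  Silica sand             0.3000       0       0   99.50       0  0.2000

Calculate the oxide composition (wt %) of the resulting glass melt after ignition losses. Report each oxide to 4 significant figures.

Full float precision is kept throughout. Values along the way are shown (rounded to four significant digits) at each printed step. Every reported result receives exactly one rounding; derived quantities (the totals, the yield, ignition loss, five oxide percentages, glass mass) are computed from the weighed amounts on 593.1 kg of glass in full float precision, precisely as stated by either problem or answer.
Oxide-by-oxide delivered mass:
  Al2O3: 26.87·0.6517 + 148.1·0.2704 + 240.7·0.003000 = 58.28 kg
  Li2O: 148.1·0.07430 = 11.00 kg
  B2O3: 84.50·0.5616 = 47.46 kg
  SiO2: 148.1·0.6406 + 142.1·0.3275 + 240.7·0.9950 = 380.9 kg
  ZrO2: 142.1·0.6715 = 95.42 kg
LOI: 26.87·0.3483 + 148.1·0.01470 + 142.1·0.001000 + 84.50·0.4384 + 240.7·0.002000 = 49.20 kg
Net of LOI, the glass mass = 642.3 − 49.20 = 593.1 kg (equal to the oxide-mass sum)
each oxide over glass, ×100, is wt %

Glass mass = 593.1 kg (batch 642.3 − LOI 49.20).
Composition: Al2O3 9.827%, Li2O 1.855%, B2O3 8.002%, SiO2 64.23%, ZrO2 16.09%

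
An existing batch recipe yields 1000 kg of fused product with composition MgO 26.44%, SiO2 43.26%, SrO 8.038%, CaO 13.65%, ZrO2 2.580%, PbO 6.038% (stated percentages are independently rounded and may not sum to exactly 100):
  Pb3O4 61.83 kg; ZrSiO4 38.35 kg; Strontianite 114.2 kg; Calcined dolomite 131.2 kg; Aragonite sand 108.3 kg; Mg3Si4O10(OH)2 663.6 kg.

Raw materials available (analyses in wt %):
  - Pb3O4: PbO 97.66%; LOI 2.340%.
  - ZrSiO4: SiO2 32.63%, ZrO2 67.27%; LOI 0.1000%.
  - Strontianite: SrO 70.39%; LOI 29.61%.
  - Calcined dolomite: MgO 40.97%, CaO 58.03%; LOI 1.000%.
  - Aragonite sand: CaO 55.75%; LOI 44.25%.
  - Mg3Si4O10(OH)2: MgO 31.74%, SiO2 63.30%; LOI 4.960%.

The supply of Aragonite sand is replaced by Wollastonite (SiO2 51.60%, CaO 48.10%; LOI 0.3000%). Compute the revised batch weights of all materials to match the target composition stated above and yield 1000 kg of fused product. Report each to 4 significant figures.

Each numeric step keeps full float precision from first step to last — in-progress results are displayed, rounded to four significant figures, as written; every reported figure is rounded exactly once; the derived quantities (the totals, yield, LOI, glass mass, six oxide percentages) are carried in exact precision starting from the weights per 1000 kg of glass, as they appear in problem or answer.
Oxide-by-oxide targets in 1000 kg fused product:
  MgO: 26.44% × 1000 = 264.4 kg
  SiO2: 43.26% × 1000 = 432.6 kg
  SrO: 8.038% × 1000 = 80.38 kg
  CaO: 13.65% × 1000 = 136.5 kg
  ZrO2: 2.580% × 1000 = 25.80 kg
  PbO: 6.038% × 1000 = 60.38 kg
A balance pass over the oxides, with the batch weights as given, versus the basis set out (target by target, the sums agree inside rounding margins):
  MgO: 176.2·0.4097 + 605.6·0.3174 = 264.4 kg (target 264.4 kg)
  SiO2: 38.35·0.3263 + 71.22·0.5160 + 605.6·0.6330 = 432.6 kg (target 432.6 kg)
  SrO: 114.2·0.7039 = 80.39 kg (target 80.38 kg)
  CaO: 176.2·0.5803 + 71.22·0.4810 = 136.5 kg (target 136.5 kg)
  ZrO2: 38.35·0.6727 = 25.80 kg (target 25.80 kg)
  PbO: 61.83·0.9766 = 60.38 kg (target 60.38 kg)
The glass-mass cross-check: batch total minus LOI = 1000 kg (summing oxide targets gives 1000 kg; the stated basis being 1000 kg — differing by rounding only).
Adding the batch up: Σ batch = 1067 kg; ignition loss, Σ(batch × LOI) = 67.31 kg; glass ÷ batch gives a yield of 93.69%.

Revised batch per 1000 kg fused product:
  Pb3O4: 61.83 kg
  ZrSiO4: 38.35 kg
  Strontianite: 114.2 kg
  Calcined dolomite: 176.2 kg
  Wollastonite: 71.22 kg
  Mg3Si4O10(OH)2: 605.6 kg
Total batch = 1067 kg; LOI loss = 67.31 kg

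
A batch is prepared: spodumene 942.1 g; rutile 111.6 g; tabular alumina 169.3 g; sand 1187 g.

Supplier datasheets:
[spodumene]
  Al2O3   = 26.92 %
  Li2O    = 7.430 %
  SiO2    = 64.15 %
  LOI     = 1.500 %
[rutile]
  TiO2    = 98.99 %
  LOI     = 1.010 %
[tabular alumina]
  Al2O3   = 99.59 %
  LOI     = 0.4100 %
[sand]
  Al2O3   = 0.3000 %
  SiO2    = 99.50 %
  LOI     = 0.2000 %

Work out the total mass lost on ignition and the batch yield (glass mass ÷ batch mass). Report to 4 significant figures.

Intermediates are shown, rounded to four significant figures, on the page. Each numeric step keeps exact precision all the way through. Every reported figure is rounded once only. Derived quantities, including glass mass, LOI, totals, yield, four oxide percentages, are rebuilt from the batch weights for 2392 g of glass at full float precision, exactly as shown in the problem or answer text.
Each material's LOI contribution:
  spodumene: 942.1 × 0.01500 = 14.13 g
  rutile: 111.6 × 0.01010 = 1.127 g
  tabular alumina: 169.3 × 0.004100 = 0.6941 g
  sand: 1187 × 0.002000 = 2.374 g
Total LOI = 18.33 g
Glass = batch − LOI = 2410 − 18.33 = 2392 g

LOI loss = 18.33 g; glass = 2392 g; yield = 99.24%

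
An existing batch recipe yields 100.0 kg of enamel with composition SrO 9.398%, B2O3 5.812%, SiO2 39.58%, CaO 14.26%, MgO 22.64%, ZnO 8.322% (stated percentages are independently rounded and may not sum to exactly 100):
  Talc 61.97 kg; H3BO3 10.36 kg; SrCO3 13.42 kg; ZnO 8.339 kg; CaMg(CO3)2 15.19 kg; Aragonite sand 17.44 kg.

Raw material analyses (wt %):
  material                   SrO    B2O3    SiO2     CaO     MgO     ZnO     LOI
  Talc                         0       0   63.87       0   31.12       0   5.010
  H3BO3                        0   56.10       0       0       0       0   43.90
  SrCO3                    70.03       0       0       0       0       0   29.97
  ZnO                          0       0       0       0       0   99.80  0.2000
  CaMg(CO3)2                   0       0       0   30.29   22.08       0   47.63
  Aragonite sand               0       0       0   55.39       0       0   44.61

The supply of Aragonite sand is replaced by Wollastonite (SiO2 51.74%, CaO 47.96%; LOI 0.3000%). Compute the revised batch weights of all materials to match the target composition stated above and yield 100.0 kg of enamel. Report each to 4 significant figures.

The intermediate values appear with 4-significant-figure rounding as written. All arithmetic keeps exact precision through every step; each reported number undergoes a single rounding; the derived quantities (yield, totals, six oxide percentages, net glass mass, ignition loss) are computed at full precision using the weight values for 100.0 kg of glass, as written in the question or the answer.
Target oxide masses per 100.0 kg enamel:
  SrO: 9.398% × 100.0 = 9.398 kg
  B2O3: 5.812% × 100.0 = 5.812 kg
  SiO2: 39.58% × 100.0 = 39.58 kg
  CaO: 14.26% × 100.0 = 14.26 kg
  MgO: 22.64% × 100.0 = 22.64 kg
  ZnO: 8.322% × 100.0 = 8.322 kg
Verifying the oxide balance working from each reported weight, under the basis named above (delivered sums recover each target net of answer rounding effects):
  SrO: 13.42·0.7003 = 9.398 kg (target 9.398 kg)
  B2O3: 10.36·0.5610 = 5.812 kg (target 5.812 kg)
  SiO2: 52.49·0.6387 + 11.70·0.5174 = 39.58 kg (target 39.58 kg)
  CaO: 28.55·0.3029 + 11.70·0.4796 = 14.26 kg (target 14.26 kg)
  MgO: 52.49·0.3112 + 28.55·0.2208 = 22.64 kg (target 22.64 kg)
  ZnO: 8.339·0.9980 = 8.322 kg (target 8.322 kg)
Glass mass check: total charge less LOI = 100.0 kg (per-oxide target masses sum to 100.0 kg; against the stated basis, 100.0 kg — differing by rounding only).
Adding the batch up: Σ batch = 124.9 kg; LOI loss = Σ batch·LOI = 24.85 kg; yield, glass over the total, = 80.10%.

Revised batch per 100.0 kg enamel:
  Talc: 52.49 kg
  H3BO3: 10.36 kg
  SrCO3: 13.42 kg
  ZnO: 8.339 kg
  CaMg(CO3)2: 28.55 kg
  Wollastonite: 11.70 kg
Total batch = 124.9 kg; LOI loss = 24.85 kg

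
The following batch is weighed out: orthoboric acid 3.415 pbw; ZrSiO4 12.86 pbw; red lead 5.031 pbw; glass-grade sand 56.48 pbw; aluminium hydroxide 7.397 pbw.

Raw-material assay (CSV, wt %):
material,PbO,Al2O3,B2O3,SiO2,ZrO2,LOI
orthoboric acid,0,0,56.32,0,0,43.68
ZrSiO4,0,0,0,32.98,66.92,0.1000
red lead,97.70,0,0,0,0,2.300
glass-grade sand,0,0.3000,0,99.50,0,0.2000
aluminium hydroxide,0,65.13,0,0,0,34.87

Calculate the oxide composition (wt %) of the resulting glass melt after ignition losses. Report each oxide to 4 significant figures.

Glass mass = 80.87 pbw (batch 85.18 − LOI 4.313).
Composition: PbO 6.078%, Al2O3 6.167%, B2O3 2.378%, SiO2 74.74%, ZrO2 10.64%

The working math maintains full float precision from first step to last — the intermediate values appear rounded off to 4 significant figures across the worked steps. Each reported figure carries a single rounding — all derived quantities are recomputed at full precision (net glass mass, yield, totals, the five compositions, ignition loss) from the weighed amounts for 80.87 pbw of glass as given in problem or answer.
Per-oxide mass from batch:
  PbO: 5.031·0.9770 = 4.915 pbw
  Al2O3: 56.48·0.003000 + 7.397·0.6513 = 4.987 pbw
  B2O3: 3.415·0.5632 = 1.923 pbw
  SiO2: 12.86·0.3298 + 56.48·0.9950 = 60.44 pbw
  ZrO2: 12.86·0.6692 = 8.606 pbw
LOI: 3.415·0.4368 + 12.86·0.001000 + 5.031·0.02300 + 56.48·0.002000 + 7.397·0.3487 = 4.313 pbw
Glass mass = batch − LOI = 85.18 − 4.313 = 80.87 pbw (matching Σ of the oxides)
wt %: oxide over glass, times 100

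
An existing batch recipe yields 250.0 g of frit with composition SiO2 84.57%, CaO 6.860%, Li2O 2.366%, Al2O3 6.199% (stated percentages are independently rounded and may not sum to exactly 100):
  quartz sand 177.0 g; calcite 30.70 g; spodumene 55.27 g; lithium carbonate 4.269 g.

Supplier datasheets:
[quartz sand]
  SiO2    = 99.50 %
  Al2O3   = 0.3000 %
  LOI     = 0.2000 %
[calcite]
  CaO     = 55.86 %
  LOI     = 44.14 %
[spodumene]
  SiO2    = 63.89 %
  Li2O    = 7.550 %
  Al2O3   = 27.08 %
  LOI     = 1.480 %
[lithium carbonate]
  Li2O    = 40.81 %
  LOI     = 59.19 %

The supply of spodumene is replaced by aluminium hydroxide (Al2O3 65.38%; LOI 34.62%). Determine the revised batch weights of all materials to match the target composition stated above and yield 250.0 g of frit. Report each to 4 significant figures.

Revised batch per 250.0 g frit:
  quartz sand: 212.5 g
  calcite: 30.70 g
  aluminium hydroxide: 22.73 g
  lithium carbonate: 14.49 g
Total batch = 280.4 g; LOI loss = 30.42 g

The whole derivation runs at full float precision through every step; the intermediate values are shown, rounded to 4 significant digits, at each printed step. Each reported value carries a single rounding — derived quantities, including four oxide percentages, the totals, yield, ignition loss, net glass mass, are rebuilt from the batch weights on 250.0 g of glass in full float precision as they appear in the problem or answer text.
Oxide-by-oxide targets in 250.0 g frit:
  SiO2: 84.57% × 250.0 = 211.4 g
  CaO: 6.860% × 250.0 = 17.15 g
  Li2O: 2.366% × 250.0 = 5.915 g
  Al2O3: 6.199% × 250.0 = 15.50 g
Oxide-by-oxide audit given the weights on record, versus the basis set out (oxide sums agree with the targets up to rounding of the answer):
  SiO2: 212.5·0.9950 = 211.4 g (target 211.4 g)
  CaO: 30.70·0.5586 = 17.15 g (target 17.15 g)
  Li2O: 14.49·0.4081 = 5.913 g (target 5.915 g)
  Al2O3: 212.5·0.003000 + 22.73·0.6538 = 15.50 g (target 15.50 g)
Glass-mass bookkeeping: total charge less LOI = 250.0 g (the Σ of target masses is 250.0 g; basis as stated: 250.0 g — differing by rounding only).
Batch grand total — Σ batch = 280.4 g; Σ batch·LOI gives LOI loss = 30.42 g; yield = glass ÷ total batch = 89.15%.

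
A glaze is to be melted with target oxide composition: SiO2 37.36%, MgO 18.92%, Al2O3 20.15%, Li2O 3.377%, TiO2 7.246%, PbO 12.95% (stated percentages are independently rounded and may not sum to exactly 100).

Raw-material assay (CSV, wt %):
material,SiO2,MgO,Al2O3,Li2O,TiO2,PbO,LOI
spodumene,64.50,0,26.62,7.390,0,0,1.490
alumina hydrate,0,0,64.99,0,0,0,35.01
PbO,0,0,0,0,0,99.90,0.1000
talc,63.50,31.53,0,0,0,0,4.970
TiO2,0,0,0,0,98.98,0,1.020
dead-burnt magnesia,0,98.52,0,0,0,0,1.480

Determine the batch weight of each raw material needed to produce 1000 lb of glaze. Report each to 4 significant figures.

The working math keeps full float precision end to end; values along the way appear, with 4-significant-digit rounding, across the worked steps — each reported value is rounded just once. Derived quantities, which include the totals, ignition loss, the yield, the six compositions, glass mass, are carried in full float precision, as written in the question or the answer, from the batch weights per 1000 lb of glass.
The oxide mass targets at 1000 lb glaze:
  SiO2: 37.36% × 1000 = 373.6 lb
  MgO: 18.92% × 1000 = 189.2 lb
  Al2O3: 20.15% × 1000 = 201.5 lb
  Li2O: 3.377% × 1000 = 33.77 lb
  TiO2: 7.246% × 1000 = 72.46 lb
  PbO: 12.95% × 1000 = 129.5 lb
Oxide-by-oxide audit working from each reported weight, under the basis named above (each sum matches its target mass inside rounding margins):
  SiO2: 457.0·0.6450 + 124.2·0.6350 = 373.6 lb (target 373.6 lb)
  MgO: 124.2·0.3153 + 152.3·0.9852 = 189.2 lb (target 189.2 lb)
  Al2O3: 457.0·0.2662 + 122.9·0.6499 = 201.5 lb (target 201.5 lb)
  Li2O: 457.0·0.07390 = 33.77 lb (target 33.77 lb)
  TiO2: 73.21·0.9898 = 72.46 lb (target 72.46 lb)
  PbO: 129.6·0.9990 = 129.5 lb (target 129.5 lb)
Glass-mass sanity pass: total batch − LOI = 1000 lb (summing oxide targets gives 1000 lb; with the basis standing at 1000 lb — differing by rounding only).
Whole-batch sum: Σ batch = 1059 lb; loss to ignition Σ batch·LOI = 59.14 lb; yield: glass divided by total = 94.42%.

Batch per 1000 lb glaze:
  spodumene: 457.0 lb
  alumina hydrate: 122.9 lb
  PbO: 129.6 lb
  talc: 124.2 lb
  TiO2: 73.21 lb
  dead-burnt magnesia: 152.3 lb
Total batch = 1059 lb; LOI loss = 59.14 lb; yield = 94.42%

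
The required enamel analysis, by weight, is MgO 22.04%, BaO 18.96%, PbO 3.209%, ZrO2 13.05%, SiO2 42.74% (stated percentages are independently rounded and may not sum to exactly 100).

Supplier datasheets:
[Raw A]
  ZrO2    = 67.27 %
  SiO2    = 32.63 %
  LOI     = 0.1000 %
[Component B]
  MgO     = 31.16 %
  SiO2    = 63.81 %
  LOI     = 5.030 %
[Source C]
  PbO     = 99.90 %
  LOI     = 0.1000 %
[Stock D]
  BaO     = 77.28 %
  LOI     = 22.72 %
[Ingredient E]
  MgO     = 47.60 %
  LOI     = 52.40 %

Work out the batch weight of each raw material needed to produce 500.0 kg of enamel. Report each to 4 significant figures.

Batch per 500.0 kg enamel:
  Raw A: 97.00 kg
  Component B: 285.3 kg
  Source C: 16.06 kg
  Stock D: 122.7 kg
  Ingredient E: 44.75 kg
Total batch = 565.8 kg; LOI loss = 65.79 kg; yield = 88.37%

Rounding to four significant figures governs every intermediate as displayed. Every computation runs at exact precision at every stage — every reported figure takes just one rounding — the derived quantities are rebuilt in exact precision (the totals, LOI, glass mass, the five compositions, yield) from the batch weights per 500.0 kg of glass, precisely as stated by question or answer.
The oxide mass targets at 500.0 kg enamel:
  MgO: 22.04% × 500.0 = 110.2 kg
  BaO: 18.96% × 500.0 = 94.80 kg
  PbO: 3.209% × 500.0 = 16.05 kg
  ZrO2: 13.05% × 500.0 = 65.25 kg
  SiO2: 42.74% × 500.0 = 213.7 kg
Verifying the oxide balance using the reported weights, versus the basis set out (summed amounts equal target values net of answer rounding effects):
  MgO: 285.3·0.3116 + 44.75·0.4760 = 110.2 kg (target 110.2 kg)
  BaO: 122.7·0.7728 = 94.82 kg (target 94.80 kg)
  PbO: 16.06·0.9990 = 16.04 kg (target 16.05 kg)
  ZrO2: 97.00·0.6727 = 65.25 kg (target 65.25 kg)
  SiO2: 97.00·0.3263 + 285.3·0.6381 = 213.7 kg (target 213.7 kg)
Consistency of the glass mass: the batch minus its LOI: 500.0 kg (the targets, summed, come to 500.0 kg; versus the stated basis of 500.0 kg — a pure rounding effect).
Batch grand total — Σ batch = 565.8 kg; LOI loss = Σ batch·LOI = 65.79 kg; yield, glass over the total, = 88.37%.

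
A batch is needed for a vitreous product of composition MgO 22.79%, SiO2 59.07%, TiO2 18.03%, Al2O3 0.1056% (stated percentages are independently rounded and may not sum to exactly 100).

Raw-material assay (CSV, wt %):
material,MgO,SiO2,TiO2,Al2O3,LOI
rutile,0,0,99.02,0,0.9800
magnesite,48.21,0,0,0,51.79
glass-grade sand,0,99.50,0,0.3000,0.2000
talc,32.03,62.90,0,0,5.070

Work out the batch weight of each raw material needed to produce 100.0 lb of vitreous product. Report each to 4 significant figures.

In-progress results are displayed rounded to 4 significant figures as written — each numeric step maintains exact precision in every operation. Every reported number is rounded a single time. The derived quantities, including net glass mass, totals, the yield, four oxide percentages, ignition loss, are recomputed using the weight values for 100.0 lb of glass in full float precision, as quoted within the question or the answer.
Target masses of each oxide per 100.0 lb vitreous product:
  MgO: 22.79% × 100.0 = 22.79 lb
  SiO2: 59.07% × 100.0 = 59.07 lb
  TiO2: 18.03% × 100.0 = 18.03 lb
  Al2O3: 0.1056% × 100.0 = 0.1056 lb
Mass-balance tally per oxide from the weights as reported, under the basis named above (target by target, the sums agree modulo rounding of the values):
  MgO: 21.87·0.4821 + 38.23·0.3203 = 22.79 lb (target 22.79 lb)
  SiO2: 35.20·0.9950 + 38.23·0.6290 = 59.07 lb (target 59.07 lb)
  TiO2: 18.21·0.9902 = 18.03 lb (target 18.03 lb)
  Al2O3: 35.20·0.003000 = 0.1056 lb (target 0.1056 lb)
Consistency of the glass mass: whole batch net of LOI = 100.0 lb (oxide target masses add up to 100.0 lb; basis as stated: 100.0 lb — gaps are rounding artifacts).
Summing the batch: Σ batch = 113.5 lb; Σ batch·LOI gives LOI loss = 13.51 lb; the yield ratio, glass ÷ batch: 88.09%.

Batch per 100.0 lb vitreous product:
  rutile: 18.21 lb
  magnesite: 21.87 lb
  glass-grade sand: 35.20 lb
  talc: 38.23 lb
Total batch = 113.5 lb; LOI loss = 13.51 lb; yield = 88.09%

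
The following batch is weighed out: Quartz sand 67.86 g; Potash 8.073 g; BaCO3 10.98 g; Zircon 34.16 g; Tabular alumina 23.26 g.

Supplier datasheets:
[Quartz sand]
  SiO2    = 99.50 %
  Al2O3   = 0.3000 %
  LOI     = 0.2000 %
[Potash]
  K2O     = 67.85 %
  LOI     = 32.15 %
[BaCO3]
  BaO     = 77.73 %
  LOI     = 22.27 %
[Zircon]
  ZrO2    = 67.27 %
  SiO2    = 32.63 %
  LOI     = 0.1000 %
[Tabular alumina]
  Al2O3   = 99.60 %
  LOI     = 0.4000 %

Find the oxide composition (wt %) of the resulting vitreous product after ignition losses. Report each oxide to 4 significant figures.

All arithmetic holds full float precision in every operation. Working values are displayed, rounded to 4 significant digits, as written. Every reported result takes a single rounding — all derived quantities, which include the yield, five oxide percentages, ignition loss, net glass mass, totals, are carried in full float precision, as quoted within problem or answer, using the weight values at 139.0 g of glass.
Delivered oxide masses:
  ZrO2: 34.16·0.6727 = 22.98 g
  SiO2: 67.86·0.9950 + 34.16·0.3263 = 78.67 g
  BaO: 10.98·0.7773 = 8.535 g
  Al2O3: 67.86·0.003000 + 23.26·0.9960 = 23.37 g
  K2O: 8.073·0.6785 = 5.478 g
LOI: 67.86·0.002000 + 8.073·0.3215 + 10.98·0.2227 + 34.16·0.001000 + 23.26·0.004000 = 5.304 g
Resulting glass, batch − LOI: 144.3 − 5.304 = 139.0 g (= the summed oxide contributions)
wt % = oxide mass / glass mass × 100

Glass mass = 139.0 g (batch 144.3 − LOI 5.304).
Composition: ZrO2 16.53%, SiO2 56.58%, BaO 6.139%, Al2O3 16.81%, K2O 3.940%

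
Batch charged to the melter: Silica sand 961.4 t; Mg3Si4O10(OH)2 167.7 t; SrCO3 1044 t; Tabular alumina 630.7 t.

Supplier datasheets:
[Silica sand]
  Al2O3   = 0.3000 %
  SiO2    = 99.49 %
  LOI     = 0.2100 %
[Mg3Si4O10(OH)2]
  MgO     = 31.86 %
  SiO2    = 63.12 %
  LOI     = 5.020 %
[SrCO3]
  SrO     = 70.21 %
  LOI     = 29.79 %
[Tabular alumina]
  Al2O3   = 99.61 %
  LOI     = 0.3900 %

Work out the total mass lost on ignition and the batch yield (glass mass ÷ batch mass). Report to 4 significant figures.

The intermediate values are printed, rounded to four significant digits, alongside each step. Full float precision is maintained throughout — each reported number receives exactly one rounding — derived quantities, including glass mass, four oxide percentages, the totals, ignition loss, yield, are rebuilt using the weight values on 2480 t of glass in full precision, as given in either problem or answer.
Material-by-material LOI:
  Silica sand: 961.4 × 0.002100 = 2.019 t
  Mg3Si4O10(OH)2: 167.7 × 0.05020 = 8.419 t
  SrCO3: 1044 × 0.2979 = 311.0 t
  Tabular alumina: 630.7 × 0.003900 = 2.460 t
Total LOI = 323.9 t
Glass = batch − LOI = 2804 − 323.9 = 2480 t

LOI loss = 323.9 t; glass = 2480 t; yield = 88.45%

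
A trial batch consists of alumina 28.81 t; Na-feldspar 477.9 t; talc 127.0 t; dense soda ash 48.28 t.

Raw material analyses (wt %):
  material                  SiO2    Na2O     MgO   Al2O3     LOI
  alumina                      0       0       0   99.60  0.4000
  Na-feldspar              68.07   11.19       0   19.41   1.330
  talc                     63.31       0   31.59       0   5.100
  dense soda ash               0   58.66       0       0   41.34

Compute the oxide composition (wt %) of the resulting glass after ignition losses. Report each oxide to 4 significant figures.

Glass mass = 649.1 t (batch 682.0 − LOI 32.91).
Composition: SiO2 62.51%, Na2O 12.60%, MgO 6.181%, Al2O3 18.71%

The whole derivation runs at full precision at every stage; in-progress results are shown (rounded to four significant digits) across the worked steps. Each reported result is rounded just once; all derived quantities are carried from the weighed amounts at 649.1 t of glass at full float precision (LOI, net glass mass, the yield, the four compositions, totals) as given in the problem or answer text.
Mass of each oxide from the mix:
  SiO2: 477.9·0.6807 + 127.0·0.6331 = 405.7 t
  Na2O: 477.9·0.1119 + 48.28·0.5866 = 81.80 t
  MgO: 127.0·0.3159 = 40.12 t
  Al2O3: 28.81·0.9960 + 477.9·0.1941 = 121.5 t
LOI: 28.81·0.004000 + 477.9·0.01330 + 127.0·0.05100 + 48.28·0.4134 = 32.91 t
The glass mass, total less LOI, = 682.0 − 32.91 = 649.1 t (equal to the oxide-mass sum)
wt % = 100 × oxide mass / glass mass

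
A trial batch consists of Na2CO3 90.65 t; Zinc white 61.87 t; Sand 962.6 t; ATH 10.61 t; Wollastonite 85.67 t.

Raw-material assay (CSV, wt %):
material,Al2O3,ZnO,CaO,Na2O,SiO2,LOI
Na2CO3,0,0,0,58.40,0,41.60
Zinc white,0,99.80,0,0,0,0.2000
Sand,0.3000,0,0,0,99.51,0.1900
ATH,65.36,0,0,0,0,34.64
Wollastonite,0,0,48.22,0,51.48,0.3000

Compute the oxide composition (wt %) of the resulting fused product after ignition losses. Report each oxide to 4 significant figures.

Values along the way appear rounded to 4 significant figures as written. Full precision is maintained in all steps; exactly one rounding is applied to every reported value — all derived quantities, which include the totals, five oxide percentages, yield, net glass mass, LOI, are rebuilt in exact precision, precisely as stated by the problem or answer text, from the weighed amounts for 1168 t of glass.
What the batch supplies per oxide:
  Al2O3: 962.6·0.003000 + 10.61·0.6536 = 9.822 t
  ZnO: 61.87·0.9980 = 61.75 t
  CaO: 85.67·0.4822 = 41.31 t
  Na2O: 90.65·0.5840 = 52.94 t
  SiO2: 962.6·0.9951 + 85.67·0.5148 = 1002 t
LOI: 90.65·0.4160 + 61.87·0.002000 + 962.6·0.001900 + 10.61·0.3464 + 85.67·0.003000 = 43.60 t
Glass mass = batch − LOI = 1211 − 43.60 = 1168 t (equal to the oxide-mass sum)
wt %: oxide over glass, times 100

Glass mass = 1168 t (batch 1211 − LOI 43.60).
Composition: Al2O3 0.8411%, ZnO 5.287%, CaO 3.537%, Na2O 4.533%, SiO2 85.80%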